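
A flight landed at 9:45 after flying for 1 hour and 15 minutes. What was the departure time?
Starting time: 9:45 = 585 total minutes past 12:00
Subtracting: 1 hour and 15 minutes = 75 minutes
585 - 75 = 510 minutes
= 8 hours and 30 minutes past 12:00 = 8:30

Final answer: 8:30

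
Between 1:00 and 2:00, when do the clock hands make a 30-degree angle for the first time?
At t minutes past 1:00, the hour hand is at 30 x 1 + 0.5t degrees and the minute hand is at 6t degrees.
The smaller angle between them is 30 degrees when |30H - 5.5t| = 30 or |30H - 5.5t| = 330.
With H = 1, solve 30 x 1 - 5.5t = +/- target for each target:
  t = (30 x 1 - 30) / 5.5 = 0 (outside (0, 60))
  t = (30 x 1 + 30) / 5.5 = 10.91
  t = (30 x 1 - 330) / 5.5 = -54.55 (outside (0, 60))
  t = (30 x 1 + 330) / 5.5 = 65.45 (outside (0, 60))
Valid solutions in (0, 60): {10.91} minutes.
The first occurrence is t = 10.91 minutes.
The hands form a 30-degree angle at 10.91 minutes past 1:00.

Final answer: 10.91 minutes past 1:00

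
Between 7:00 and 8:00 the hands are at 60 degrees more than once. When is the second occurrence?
At t minutes past 7:00, the hour hand is at 30 x 7 + 0.5t degrees and the minute hand is at 6t degrees.
The smaller angle between them is 60 degrees when |30H - 5.5t| = 60 or |30H - 5.5t| = 300.
With H = 7, solve 30 x 7 - 5.5t = +/- target for each target:
  t = (30 x 7 - 60) / 5.5 = 27.27
  t = (30 x 7 + 60) / 5.5 = 49.09
  t = (30 x 7 - 300) / 5.5 = -16.36 (outside (0, 60))
  t = (30 x 7 + 300) / 5.5 = 92.73 (outside (0, 60))
Valid solutions in (0, 60): {27.27, 49.09} minutes.
The second occurrence is t = 49.09 minutes.
The hands form a 60-degree angle at 49.09 minutes past 7:00.

Final answer: 49.09 minutes past 7:00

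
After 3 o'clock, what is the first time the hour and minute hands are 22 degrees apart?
At t minutes past 3:00, the hour hand is at 30 x 3 + 0.5t degrees and the minute hand is at 6t degrees.
The smaller angle between them is 22 degrees when |30H - 5.5t| = 22 or |30H - 5.5t| = 338.
With H = 3, solve 30 x 3 - 5.5t = +/- target for each target:
  t = (30 x 3 - 22) / 5.5 = 12.36
  t = (30 x 3 + 22) / 5.5 = 20.36
  t = (30 x 3 - 338) / 5.5 = -45.09 (outside (0, 60))
  t = (30 x 3 + 338) / 5.5 = 77.82 (outside (0, 60))
Valid solutions in (0, 60): {12.36, 20.36} minutes.
The first occurrence is t = 12.36 minutes.
The hands form a 22-degree angle at 12.36 minutes past 3:00.

Final answer: 12.36 minutes past 3:00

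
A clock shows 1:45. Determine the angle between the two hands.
Hour hand position: 1 x 30 + 45 x 0.5 = 52.5 degrees
Minute hand position: 45 x 6 = 270 degrees
Difference: |52.5 - 270| = 217.5 degrees
Since 217.5 > 180, the smaller angle is 360 - 217.5 = 142.5 degrees

Final answer: 142.5 degrees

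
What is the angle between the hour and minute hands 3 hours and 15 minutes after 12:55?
First find the time 3 hours and 15 minutes after 12:55.
Total minutes: 12 x 60 + 55 + 3 x 60 + 15 = 970.
970 mod 720 = 250 minutes = 4:10.
Now compute the angle at 4:10:
Hour hand: 4 x 30 + 10 x 0.5 = 125 degrees
Minute hand: 10 x 6 = 60 degrees
Difference: |125 - 60| = 65 degrees
The angle is 65 degrees

Final answer: 65 degrees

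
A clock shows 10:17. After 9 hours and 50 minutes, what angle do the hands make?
First find the time 9 hours and 50 minutes after 10:17.
Total minutes: 10 x 60 + 17 + 9 x 60 + 50 = 1207.
1207 mod 720 = 487 minutes = 8:07.
Now compute the angle at 8:07:
Hour hand: 8 x 30 + 7 x 0.5 = 243.5 degrees
Minute hand: 7 x 6 = 42 degrees
Difference: |243.5 - 42| = 201.5 degrees
Smaller angle: 360 - 201.5 = 158.5 degrees

Final answer: 158.5 degrees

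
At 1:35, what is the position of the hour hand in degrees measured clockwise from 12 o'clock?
The hour hand moves 30 degrees per hour and 0.5 degrees per minute.
At 1:35: (1) x 30 + 35 x 0.5 = 30 + 17.5 = 47.5 degrees

Final answer: 47.5 degrees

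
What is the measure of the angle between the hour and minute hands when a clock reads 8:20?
Hour hand position: 8 x 30 + 20 x 0.5 = 250 degrees
Minute hand position: 20 x 6 = 120 degrees
Difference: |250 - 120| = 130 degrees
The angle between the hands is 130 degrees

Final answer: 130 degrees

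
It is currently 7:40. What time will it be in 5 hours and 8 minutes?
Starting time: 7:40
Adding 8 minutes to 40 minutes: 40 + 8 = 48 minutes
Adding 5 hours: 7 + 5 = 12
Final time: 12:48

Final answer: 12:48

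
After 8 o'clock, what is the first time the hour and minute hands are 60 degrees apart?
At t minutes past 8:00, the hour hand is at 30 x 8 + 0.5t degrees and the minute hand is at 6t degrees.
The smaller angle between them is 60 degrees when |30H - 5.5t| = 60 or |30H - 5.5t| = 300.
With H = 8, solve 30 x 8 - 5.5t = +/- target for each target:
  t = (30 x 8 - 60) / 5.5 = 32.73
  t = (30 x 8 + 60) / 5.5 = 54.55
  t = (30 x 8 - 300) / 5.5 = -10.91 (outside (0, 60))
  t = (30 x 8 + 300) / 5.5 = 98.18 (outside (0, 60))
Valid solutions in (0, 60): {32.73, 54.55} minutes.
The first occurrence is t = 32.73 minutes.
The hands form a 60-degree angle at 32.73 minutes past 8:00.

Final answer: 32.73 minutes past 8:00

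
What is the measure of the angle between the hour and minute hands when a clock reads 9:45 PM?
Hour hand position: 9 x 30 + 45 x 0.5 = 292.5 degrees
Minute hand position: 45 x 6 = 270 degrees
Difference: |292.5 - 270| = 22.5 degrees
The angle between the hands is 22.5 degrees

Final answer: 22.5 degrees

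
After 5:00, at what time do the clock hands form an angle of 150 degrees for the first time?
At t minutes past 5:00, the hour hand is at 30 x 5 + 0.5t degrees and the minute hand is at 6t degrees.
The smaller angle between them is 150 degrees when |30H - 5.5t| = 150 or |30H - 5.5t| = 210.
With H = 5, solve 30 x 5 - 5.5t = +/- target for each target:
  t = (30 x 5 - 150) / 5.5 = 0 (outside (0, 60))
  t = (30 x 5 + 150) / 5.5 = 54.55
  t = (30 x 5 - 210) / 5.5 = -10.91 (outside (0, 60))
  t = (30 x 5 + 210) / 5.5 = 65.45 (outside (0, 60))
Valid solutions in (0, 60): {54.55} minutes.
The first occurrence is t = 54.55 minutes.
The hands form a 150-degree angle at 54.55 minutes past 5:00.

Final answer: 54.55 minutes past 5:00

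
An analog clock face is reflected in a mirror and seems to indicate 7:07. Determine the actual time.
Reflection across the vertical (12-6) axis maps a hand at angle A degrees to (360 - A) degrees, which sends a reading of T minutes past 12:00 to (720 - T) minutes past 12:00.
Mirror reads 7:07 = 427 minutes past 12:00.
Actual time: (720 - 427) mod 720 = 293 minutes = 4:53.

Final answer: 4:53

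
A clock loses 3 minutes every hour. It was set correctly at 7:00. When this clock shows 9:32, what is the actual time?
For every 60 true minutes, the faulty clock advances 57 minutes, so 1 faulty-clock minute corresponds to 60/57 true minutes.
From 7:00 to 9:32 on the faulty dial is 152 minutes.
True elapsed: 152 x 60/57 = 160 minutes = 2 hours and 40 minutes.
True time: 7:00 + 2 hours and 40 minutes = 9:40.

Final answer: 9:40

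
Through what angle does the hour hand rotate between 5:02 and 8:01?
The hour hand moves 0.5 degrees per minute.
Time elapsed: 8:01 - 5:02 = 179 minutes
Angular displacement: 179 x 0.5 = 89.5 degrees

Final answer: 89.5 degrees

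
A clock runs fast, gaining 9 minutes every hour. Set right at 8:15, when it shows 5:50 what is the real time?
For every 60 true minutes, the faulty clock advances 69 minutes, so 1 faulty-clock minute corresponds to 60/69 true minutes.
From 8:15 to 5:50 on the faulty dial is 575 minutes.
True elapsed: 575 x 60/69 = 500 minutes = 8 hours and 20 minutes.
True time: 8:15 + 8 hours and 20 minutes = 4:35.

Final answer: 4:35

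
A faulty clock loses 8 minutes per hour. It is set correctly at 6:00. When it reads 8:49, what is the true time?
For every 60 true minutes, the faulty clock advances 52 minutes, so 1 faulty-clock minute corresponds to 60/52 true minutes.
From 6:00 to 8:49 on the faulty dial is 169 minutes.
True elapsed: 169 x 60/52 = 195 minutes = 3 hours and 15 minutes.
True time: 6:00 + 3 hours and 15 minutes = 9:15.

Final answer: 9:15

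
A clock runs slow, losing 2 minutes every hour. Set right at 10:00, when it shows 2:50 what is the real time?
For every 60 true minutes, the faulty clock advances 58 minutes, so 1 faulty-clock minute corresponds to 60/58 true minutes.
From 10:00 to 2:50 on the faulty dial is 290 minutes.
True elapsed: 290 x 60/58 = 300 minutes = 5 hours.
True time: 10:00 + 5 hours = 3:00.

Final answer: 3:00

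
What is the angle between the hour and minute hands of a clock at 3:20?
Hour hand position: 3 x 30 + 20 x 0.5 = 100 degrees
Minute hand position: 20 x 6 = 120 degrees
Difference: |100 - 120| = 20 degrees
The angle between the hands is 20 degrees

Final answer: 20 degrees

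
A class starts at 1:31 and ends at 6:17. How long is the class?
From 1:31 to 6:17:
(6 x 60 + 17) - (1 x 60 + 31) = 377 - 91 = 286 minutes
= 4 hours and 46 minutes

Final answer: 4 hours and 46 minutes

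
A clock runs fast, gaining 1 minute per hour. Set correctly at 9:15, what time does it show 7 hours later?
For every 60 true minutes, the faulty clock advances 60 + 1 = 61 minutes.
True elapsed: 7 hours = 420 minutes.
Faulty clock advances: 420 x 61/60 = 427 minutes (drift: 7 minutes ahead).
Shown time: 9:15 + 427 minutes = 4:22.

Final answer: 4:22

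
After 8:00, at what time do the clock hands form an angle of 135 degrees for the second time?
At t minutes past 8:00, the hour hand is at 30 x 8 + 0.5t degrees and the minute hand is at 6t degrees.
The smaller angle between them is 135 degrees when |30H - 5.5t| = 135 or |30H - 5.5t| = 225.
With H = 8, solve 30 x 8 - 5.5t = +/- target for each target:
  t = (30 x 8 - 135) / 5.5 = 19.09
  t = (30 x 8 + 135) / 5.5 = 68.18 (outside (0, 60))
  t = (30 x 8 - 225) / 5.5 = 2.73
  t = (30 x 8 + 225) / 5.5 = 84.55 (outside (0, 60))
Valid solutions in (0, 60): {2.73, 19.09} minutes.
The second occurrence is t = 19.09 minutes.
The hands form a 135-degree angle at 19.09 minutes past 8:00.

Final answer: 19.09 minutes past 8:00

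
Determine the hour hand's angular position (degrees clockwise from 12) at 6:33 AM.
The hour hand moves 30 degrees per hour and 0.5 degrees per minute.
At 6:33: (6) x 30 + 33 x 0.5 = 180 + 16.5 = 196.5 degrees

Final answer: 196.5 degrees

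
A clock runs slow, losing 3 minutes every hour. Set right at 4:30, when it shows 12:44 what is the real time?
For every 60 true minutes, the faulty clock advances 57 minutes, so 1 faulty-clock minute corresponds to 60/57 true minutes.
From 4:30 to 12:44 on the faulty dial is 494 minutes.
True elapsed: 494 x 60/57 = 520 minutes = 8 hours and 40 minutes.
True time: 4:30 + 8 hours and 40 minutes = 1:10.

Final answer: 1:10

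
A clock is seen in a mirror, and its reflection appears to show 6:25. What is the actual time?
Reflection across the vertical (12-6) axis maps a hand at angle A degrees to (360 - A) degrees, which sends a reading of T minutes past 12:00 to (720 - T) minutes past 12:00.
Mirror reads 6:25 = 385 minutes past 12:00.
Actual time: (720 - 385) mod 720 = 335 minutes = 5:35.

Final answer: 5:35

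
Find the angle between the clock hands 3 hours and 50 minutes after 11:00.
First find the time 3 hours and 50 minutes after 11:00.
Total minutes: 11 x 60 + 0 + 3 x 60 + 50 = 890.
890 mod 720 = 170 minutes = 2:50.
Now compute the angle at 2:50:
Hour hand: 2 x 30 + 50 x 0.5 = 85 degrees
Minute hand: 50 x 6 = 300 degrees
Difference: |85 - 300| = 215 degrees
Smaller angle: 360 - 215 = 145 degrees

Final answer: 145 degrees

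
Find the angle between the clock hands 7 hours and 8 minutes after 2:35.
First find the time 7 hours and 8 minutes after 2:35.
Total minutes: 2 x 60 + 35 + 7 x 60 + 8 = 583.
583 mod 720 = 583 minutes = 9:43.
Now compute the angle at 9:43:
Hour hand: 9 x 30 + 43 x 0.5 = 291.5 degrees
Minute hand: 43 x 6 = 258 degrees
Difference: |291.5 - 258| = 33.5 degrees
The angle is 33.5 degrees

Final answer: 33.5 degrees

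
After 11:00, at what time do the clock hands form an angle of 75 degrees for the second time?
At t minutes past 11:00, the hour hand is at 30 x 11 + 0.5t degrees and the minute hand is at 6t degrees.
The smaller angle between them is 75 degrees when |30H - 5.5t| = 75 or |30H - 5.5t| = 285.
With H = 11, solve 30 x 11 - 5.5t = +/- target for each target:
  t = (30 x 11 - 75) / 5.5 = 46.36
  t = (30 x 11 + 75) / 5.5 = 73.64 (outside (0, 60))
  t = (30 x 11 - 285) / 5.5 = 8.18
  t = (30 x 11 + 285) / 5.5 = 111.82 (outside (0, 60))
Valid solutions in (0, 60): {8.18, 46.36} minutes.
The second occurrence is t = 46.36 minutes.
The hands form a 75-degree angle at 46.36 minutes past 11:00.

Final answer: 46.36 minutes past 11:00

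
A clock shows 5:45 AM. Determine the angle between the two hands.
Hour hand position: 5 x 30 + 45 x 0.5 = 172.5 degrees
Minute hand position: 45 x 6 = 270 degrees
Difference: |172.5 - 270| = 97.5 degrees
The angle between the hands is 97.5 degrees

Final answer: 97.5 degrees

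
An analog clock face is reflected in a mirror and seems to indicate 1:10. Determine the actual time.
Reflection across the vertical (12-6) axis maps a hand at angle A degrees to (360 - A) degrees, which sends a reading of T minutes past 12:00 to (720 - T) minutes past 12:00.
Mirror reads 1:10 = 70 minutes past 12:00.
Actual time: (720 - 70) mod 720 = 650 minutes = 10:50.

Final answer: 10:50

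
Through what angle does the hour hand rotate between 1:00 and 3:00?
The hour hand moves 0.5 degrees per minute.
Time elapsed: 3:00 - 1:00 = 120 minutes
Angular displacement: 120 x 0.5 = 60 degrees

Final answer: 60 degrees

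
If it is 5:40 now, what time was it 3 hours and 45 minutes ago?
Starting time: 5:40 = 340 total minutes past 12:00
Subtracting: 3 hours and 45 minutes = 225 minutes
340 - 225 = 115 minutes
= 1 hour and 55 minutes past 12:00 = 1:55

Final answer: 1:55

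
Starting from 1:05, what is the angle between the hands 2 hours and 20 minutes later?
First find the time 2 hours and 20 minutes after 1:05.
Total minutes: 1 x 60 + 5 + 2 x 60 + 20 = 205.
205 mod 720 = 205 minutes = 3:25.
Now compute the angle at 3:25:
Hour hand: 3 x 30 + 25 x 0.5 = 102.5 degrees
Minute hand: 25 x 6 = 150 degrees
Difference: |102.5 - 150| = 47.5 degrees
The angle is 47.5 degrees

Final answer: 47.5 degrees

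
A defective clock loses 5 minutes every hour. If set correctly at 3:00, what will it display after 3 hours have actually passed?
For every 60 true minutes, the faulty clock advances 60 - 5 = 55 minutes.
True elapsed: 3 hours = 180 minutes.
Faulty clock advances: 180 x 55/60 = 165 minutes (drift: 15 minutes behind).
Shown time: 3:00 + 165 minutes = 5:45.

Final answer: 5:45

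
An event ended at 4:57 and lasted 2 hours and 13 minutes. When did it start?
Starting time: 4:57 = 297 total minutes past 12:00
Subtracting: 2 hours and 13 minutes = 133 minutes
297 - 133 = 164 minutes
= 2 hours and 44 minutes past 12:00 = 2:44

Final answer: 2:44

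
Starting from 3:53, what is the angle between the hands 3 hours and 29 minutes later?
First find the time 3 hours and 29 minutes after 3:53.
Total minutes: 3 x 60 + 53 + 3 x 60 + 29 = 442.
442 mod 720 = 442 minutes = 7:22.
Now compute the angle at 7:22:
Hour hand: 7 x 30 + 22 x 0.5 = 221 degrees
Minute hand: 22 x 6 = 132 degrees
Difference: |221 - 132| = 89 degrees
The angle is 89 degrees

Final answer: 89 degrees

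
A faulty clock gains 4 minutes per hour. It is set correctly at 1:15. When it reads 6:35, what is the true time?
For every 60 true minutes, the faulty clock advances 64 minutes, so 1 faulty-clock minute corresponds to 60/64 true minutes.
From 1:15 to 6:35 on the faulty dial is 320 minutes.
True elapsed: 320 x 60/64 = 300 minutes = 5 hours.
True time: 1:15 + 5 hours = 6:15.

Final answer: 6:15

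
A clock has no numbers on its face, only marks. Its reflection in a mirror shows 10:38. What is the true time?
Reflection across the vertical (12-6) axis maps a hand at angle A degrees to (360 - A) degrees, which sends a reading of T minutes past 12:00 to (720 - T) minutes past 12:00.
Mirror reads 10:38 = 638 minutes past 12:00.
Actual time: (720 - 638) mod 720 = 82 minutes = 1:22.

Final answer: 1:22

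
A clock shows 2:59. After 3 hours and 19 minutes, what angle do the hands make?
First find the time 3 hours and 19 minutes after 2:59.
Total minutes: 2 x 60 + 59 + 3 x 60 + 19 = 378.
378 mod 720 = 378 minutes = 6:18.
Now compute the angle at 6:18:
Hour hand: 6 x 30 + 18 x 0.5 = 189 degrees
Minute hand: 18 x 6 = 108 degrees
Difference: |189 - 108| = 81 degrees
The angle is 81 degrees

Final answer: 81 degrees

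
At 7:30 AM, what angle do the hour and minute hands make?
Hour hand position: 7 x 30 + 30 x 0.5 = 225 degrees
Minute hand position: 30 x 6 = 180 degrees
Difference: |225 - 180| = 45 degrees
The angle between the hands is 45 degrees

Final answer: 45 degrees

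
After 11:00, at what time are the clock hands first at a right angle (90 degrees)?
At t minutes past 11:00, the hour hand is at 30 x 11 + 0.5t degrees and the minute hand is at 6t degrees.
The smaller angle between them is 90 degrees when |30H - 5.5t| = 90 or |30H - 5.5t| = 270.
With H = 11, solve 30 x 11 - 5.5t = +/- target for each target:
  t = (30 x 11 - 90) / 5.5 = 43.64
  t = (30 x 11 + 90) / 5.5 = 76.36 (outside (0, 60))
  t = (30 x 11 - 270) / 5.5 = 10.91
  t = (30 x 11 + 270) / 5.5 = 109.09 (outside (0, 60))
Valid solutions in (0, 60): {10.91, 43.64} minutes.
First occurrence: t = 10.91 minutes.
The hands are at right angles at 10.91 minutes past 11:00.

Final answer: 10.91 minutes past 11:00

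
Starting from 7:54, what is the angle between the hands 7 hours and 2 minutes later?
First find the time 7 hours and 2 minutes after 7:54.
Total minutes: 7 x 60 + 54 + 7 x 60 + 2 = 896.
896 mod 720 = 176 minutes = 2:56.
Now compute the angle at 2:56:
Hour hand: 2 x 30 + 56 x 0.5 = 88 degrees
Minute hand: 56 x 6 = 336 degrees
Difference: |88 - 336| = 248 degrees
Smaller angle: 360 - 248 = 112 degrees

Final answer: 112 degrees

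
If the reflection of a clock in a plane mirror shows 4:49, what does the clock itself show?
Reflection across the vertical (12-6) axis maps a hand at angle A degrees to (360 - A) degrees, which sends a reading of T minutes past 12:00 to (720 - T) minutes past 12:00.
Mirror reads 4:49 = 289 minutes past 12:00.
Actual time: (720 - 289) mod 720 = 431 minutes = 7:11.

Final answer: 7:11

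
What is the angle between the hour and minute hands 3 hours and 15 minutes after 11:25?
First find the time 3 hours and 15 minutes after 11:25.
Total minutes: 11 x 60 + 25 + 3 x 60 + 15 = 880.
880 mod 720 = 160 minutes = 2:40.
Now compute the angle at 2:40:
Hour hand: 2 x 30 + 40 x 0.5 = 80 degrees
Minute hand: 40 x 6 = 240 degrees
Difference: |80 - 240| = 160 degrees
The angle is 160 degrees

Final answer: 160 degrees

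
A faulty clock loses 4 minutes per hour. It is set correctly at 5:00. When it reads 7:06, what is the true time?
For every 60 true minutes, the faulty clock advances 56 minutes, so 1 faulty-clock minute corresponds to 60/56 true minutes.
From 5:00 to 7:06 on the faulty dial is 126 minutes.
True elapsed: 126 x 60/56 = 135 minutes = 2 hours and 15 minutes.
True time: 5:00 + 2 hours and 15 minutes = 7:15.

Final answer: 7:15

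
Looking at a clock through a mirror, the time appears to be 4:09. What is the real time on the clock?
Reflection across the vertical (12-6) axis maps a hand at angle A degrees to (360 - A) degrees, which sends a reading of T minutes past 12:00 to (720 - T) minutes past 12:00.
Mirror reads 4:09 = 249 minutes past 12:00.
Actual time: (720 - 249) mod 720 = 471 minutes = 7:51.

Final answer: 7:51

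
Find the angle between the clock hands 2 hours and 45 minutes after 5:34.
First find the time 2 hours and 45 minutes after 5:34.
Total minutes: 5 x 60 + 34 + 2 x 60 + 45 = 499.
499 mod 720 = 499 minutes = 8:19.
Now compute the angle at 8:19:
Hour hand: 8 x 30 + 19 x 0.5 = 249.5 degrees
Minute hand: 19 x 6 = 114 degrees
Difference: |249.5 - 114| = 135.5 degrees
The angle is 135.5 degrees

Final answer: 135.5 degrees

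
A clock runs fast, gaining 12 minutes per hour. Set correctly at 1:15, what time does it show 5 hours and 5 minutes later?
For every 60 true minutes, the faulty clock advances 60 + 12 = 72 minutes.
True elapsed: 5 hours and 5 minutes = 305 minutes.
Faulty clock advances: 305 x 72/60 = 366 minutes (drift: 61 minutes ahead).
Shown time: 1:15 + 366 minutes = 7:21.

Final answer: 7:21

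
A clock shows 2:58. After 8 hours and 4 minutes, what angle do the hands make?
First find the time 8 hours and 4 minutes after 2:58.
Total minutes: 2 x 60 + 58 + 8 x 60 + 4 = 662.
662 mod 720 = 662 minutes = 11:02.
Now compute the angle at 11:02:
Hour hand: 11 x 30 + 2 x 0.5 = 331 degrees
Minute hand: 2 x 6 = 12 degrees
Difference: |331 - 12| = 319 degrees
Smaller angle: 360 - 319 = 41 degrees

Final answer: 41 degrees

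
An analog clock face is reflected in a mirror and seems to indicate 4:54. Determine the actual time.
Reflection across the vertical (12-6) axis maps a hand at angle A degrees to (360 - A) degrees, which sends a reading of T minutes past 12:00 to (720 - T) minutes past 12:00.
Mirror reads 4:54 = 294 minutes past 12:00.
Actual time: (720 - 294) mod 720 = 426 minutes = 7:06.

Final answer: 7:06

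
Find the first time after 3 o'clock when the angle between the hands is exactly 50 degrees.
At t minutes past 3:00, the hour hand is at 30 x 3 + 0.5t degrees and the minute hand is at 6t degrees.
The smaller angle between them is 50 degrees when |30H - 5.5t| = 50 or |30H - 5.5t| = 310.
With H = 3, solve 30 x 3 - 5.5t = +/- target for each target:
  t = (30 x 3 - 50) / 5.5 = 7.27
  t = (30 x 3 + 50) / 5.5 = 25.45
  t = (30 x 3 - 310) / 5.5 = -40 (outside (0, 60))
  t = (30 x 3 + 310) / 5.5 = 72.73 (outside (0, 60))
Valid solutions in (0, 60): {7.27, 25.45} minutes.
The first occurrence is t = 7.27 minutes.
The hands form a 50-degree angle at 7.27 minutes past 3:00.

Final answer: 7.27 minutes past 3:00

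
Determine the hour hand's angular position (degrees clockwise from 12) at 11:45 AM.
The hour hand moves 30 degrees per hour and 0.5 degrees per minute.
At 11:45: (11) x 30 + 45 x 0.5 = 330 + 22.5 = 352.5 degrees

Final answer: 352.5 degrees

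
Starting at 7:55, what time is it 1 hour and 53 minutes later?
Starting time: 7:55
Adding 53 minutes to 55 minutes: 55 + 53 = 108 minutes = 1 hour and 48 minutes
Adding 1 hour: 7 + 1 + 1 (carry) = 9
Final time: 9:48

Final answer: 9:48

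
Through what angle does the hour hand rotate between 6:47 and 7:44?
The hour hand moves 0.5 degrees per minute.
Time elapsed: 7:44 - 6:47 = 57 minutes
Angular displacement: 57 x 0.5 = 28.5 degrees

Final answer: 28.5 degrees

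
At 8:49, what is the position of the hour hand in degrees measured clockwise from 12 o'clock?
The hour hand moves 30 degrees per hour and 0.5 degrees per minute.
At 8:49: (8) x 30 + 49 x 0.5 = 240 + 24.5 = 264.5 degrees

Final answer: 264.5 degrees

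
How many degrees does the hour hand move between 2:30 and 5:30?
The hour hand moves 0.5 degrees per minute.
Time elapsed: 5:30 - 2:30 = 180 minutes
Angular displacement: 180 x 0.5 = 90 degrees

Final answer: 90 degrees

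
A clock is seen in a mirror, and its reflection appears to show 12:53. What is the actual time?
Reflection across the vertical (12-6) axis maps a hand at angle A degrees to (360 - A) degrees, which sends a reading of T minutes past 12:00 to (720 - T) minutes past 12:00.
Mirror reads 12:53 = 53 minutes past 12:00.
Actual time: (720 - 53) mod 720 = 667 minutes = 11:07.

Final answer: 11:07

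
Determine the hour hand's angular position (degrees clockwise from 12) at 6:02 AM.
The hour hand moves 30 degrees per hour and 0.5 degrees per minute.
At 6:02: (6) x 30 + 2 x 0.5 = 180 + 1 = 181 degrees

Final answer: 181 degrees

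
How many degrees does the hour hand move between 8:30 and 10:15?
The hour hand moves 0.5 degrees per minute.
Time elapsed: 10:15 - 8:30 = 105 minutes
Angular displacement: 105 x 0.5 = 52.5 degrees

Final answer: 52.5 degrees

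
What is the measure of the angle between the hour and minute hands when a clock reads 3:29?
Hour hand position: 3 x 30 + 29 x 0.5 = 104.5 degrees
Minute hand position: 29 x 6 = 174 degrees
Difference: |104.5 - 174| = 69.5 degrees
The angle between the hands is 69.5 degrees

Final answer: 69.5 degrees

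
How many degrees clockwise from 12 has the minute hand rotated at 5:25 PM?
The minute hand moves 6 degrees per minute.
At 5:25: 25 x 6 = 150 degrees

Final answer: 150 degrees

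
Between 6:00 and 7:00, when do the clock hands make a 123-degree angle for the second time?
At t minutes past 6:00, the hour hand is at 30 x 6 + 0.5t degrees and the minute hand is at 6t degrees.
The smaller angle between them is 123 degrees when |30H - 5.5t| = 123 or |30H - 5.5t| = 237.
With H = 6, solve 30 x 6 - 5.5t = +/- target for each target:
  t = (30 x 6 - 123) / 5.5 = 10.36
  t = (30 x 6 + 123) / 5.5 = 55.09
  t = (30 x 6 - 237) / 5.5 = -10.36 (outside (0, 60))
  t = (30 x 6 + 237) / 5.5 = 75.82 (outside (0, 60))
Valid solutions in (0, 60): {10.36, 55.09} minutes.
The second occurrence is t = 55.09 minutes.
The hands form a 123-degree angle at 55.09 minutes past 6:00.

Final answer: 55.09 minutes past 6:00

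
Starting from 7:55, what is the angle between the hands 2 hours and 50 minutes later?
First find the time 2 hours and 50 minutes after 7:55.
Total minutes: 7 x 60 + 55 + 2 x 60 + 50 = 645.
645 mod 720 = 645 minutes = 10:45.
Now compute the angle at 10:45:
Hour hand: 10 x 30 + 45 x 0.5 = 322.5 degrees
Minute hand: 45 x 6 = 270 degrees
Difference: |322.5 - 270| = 52.5 degrees
The angle is 52.5 degrees

Final answer: 52.5 degrees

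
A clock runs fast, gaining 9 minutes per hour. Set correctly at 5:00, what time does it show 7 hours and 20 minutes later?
For every 60 true minutes, the faulty clock advances 60 + 9 = 69 minutes.
True elapsed: 7 hours and 20 minutes = 440 minutes.
Faulty clock advances: 440 x 69/60 = 506 minutes (drift: 66 minutes ahead).
Shown time: 5:00 + 506 minutes = 1:26.

Final answer: 1:26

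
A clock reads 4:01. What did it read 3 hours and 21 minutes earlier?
Starting time: 4:01 = 241 total minutes past 12:00
Subtracting: 3 hours and 21 minutes = 201 minutes
241 - 201 = 40 minutes
= 40 minutes past 12:00 = 12:40

Final answer: 12:40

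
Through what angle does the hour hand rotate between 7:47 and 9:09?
The hour hand moves 0.5 degrees per minute.
Time elapsed: 9:09 - 7:47 = 82 minutes
Angular displacement: 82 x 0.5 = 41 degrees

Final answer: 41 degrees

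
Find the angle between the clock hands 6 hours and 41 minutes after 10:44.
First find the time 6 hours and 41 minutes after 10:44.
Total minutes: 10 x 60 + 44 + 6 x 60 + 41 = 1045.
1045 mod 720 = 325 minutes = 5:25.
Now compute the angle at 5:25:
Hour hand: 5 x 30 + 25 x 0.5 = 162.5 degrees
Minute hand: 25 x 6 = 150 degrees
Difference: |162.5 - 150| = 12.5 degrees
The angle is 12.5 degrees

Final answer: 12.5 degrees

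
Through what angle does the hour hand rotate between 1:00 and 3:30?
The hour hand moves 0.5 degrees per minute.
Time elapsed: 3:30 - 1:00 = 150 minutes
Angular displacement: 150 x 0.5 = 75 degrees

Final answer: 75 degrees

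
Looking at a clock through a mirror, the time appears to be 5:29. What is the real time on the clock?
Reflection across the vertical (12-6) axis maps a hand at angle A degrees to (360 - A) degrees, which sends a reading of T minutes past 12:00 to (720 - T) minutes past 12:00.
Mirror reads 5:29 = 329 minutes past 12:00.
Actual time: (720 - 329) mod 720 = 391 minutes = 6:31.

Final answer: 6:31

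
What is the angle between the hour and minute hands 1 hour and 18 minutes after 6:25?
First find the time 1 hour and 18 minutes after 6:25.
Total minutes: 6 x 60 + 25 + 1 x 60 + 18 = 463.
463 mod 720 = 463 minutes = 7:43.
Now compute the angle at 7:43:
Hour hand: 7 x 30 + 43 x 0.5 = 231.5 degrees
Minute hand: 43 x 6 = 258 degrees
Difference: |231.5 - 258| = 26.5 degrees
The angle is 26.5 degrees

Final answer: 26.5 degrees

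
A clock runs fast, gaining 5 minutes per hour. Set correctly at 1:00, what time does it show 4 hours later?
For every 60 true minutes, the faulty clock advances 60 + 5 = 65 minutes.
True elapsed: 4 hours = 240 minutes.
Faulty clock advances: 240 x 65/60 = 260 minutes (drift: 20 minutes ahead).
Shown time: 1:00 + 260 minutes = 5:20.

Final answer: 5:20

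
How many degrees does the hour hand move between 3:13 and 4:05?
The hour hand moves 0.5 degrees per minute.
Time elapsed: 4:05 - 3:13 = 52 minutes
Angular displacement: 52 x 0.5 = 26 degrees

Final answer: 26 degrees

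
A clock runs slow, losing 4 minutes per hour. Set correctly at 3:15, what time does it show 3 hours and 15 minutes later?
For every 60 true minutes, the faulty clock advances 60 - 4 = 56 minutes.
True elapsed: 3 hours and 15 minutes = 195 minutes.
Faulty clock advances: 195 x 56/60 = 182 minutes (drift: 13 minutes behind).
Shown time: 3:15 + 182 minutes = 6:17.

Final answer: 6:17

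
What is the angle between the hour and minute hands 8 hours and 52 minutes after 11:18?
First find the time 8 hours and 52 minutes after 11:18.
Total minutes: 11 x 60 + 18 + 8 x 60 + 52 = 1210.
1210 mod 720 = 490 minutes = 8:10.
Now compute the angle at 8:10:
Hour hand: 8 x 30 + 10 x 0.5 = 245 degrees
Minute hand: 10 x 6 = 60 degrees
Difference: |245 - 60| = 185 degrees
Smaller angle: 360 - 185 = 175 degrees

Final answer: 175 degrees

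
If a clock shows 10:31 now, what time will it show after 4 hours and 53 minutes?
Starting time: 10:31
Adding 53 minutes to 31 minutes: 31 + 53 = 84 minutes = 1 hour and 24 minutes
Adding 4 hours: 10 + 4 + 1 (carry) = 15 - 12 = 3
Final time: 3:24

Final answer: 3:24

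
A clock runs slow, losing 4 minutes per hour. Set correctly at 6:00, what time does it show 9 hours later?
For every 60 true minutes, the faulty clock advances 60 - 4 = 56 minutes.
True elapsed: 9 hours = 540 minutes.
Faulty clock advances: 540 x 56/60 = 504 minutes (drift: 36 minutes behind).
Shown time: 6:00 + 504 minutes = 2:24.

Final answer: 2:24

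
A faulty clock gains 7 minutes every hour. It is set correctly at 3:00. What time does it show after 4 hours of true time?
For every 60 true minutes, the faulty clock advances 60 + 7 = 67 minutes.
True elapsed: 4 hours = 240 minutes.
Faulty clock advances: 240 x 67/60 = 268 minutes (drift: 28 minutes ahead).
Shown time: 3:00 + 268 minutes = 7:28.

Final answer: 7:28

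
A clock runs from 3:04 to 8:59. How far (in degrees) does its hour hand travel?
The hour hand moves 0.5 degrees per minute.
Time elapsed: 8:59 - 3:04 = 355 minutes
Angular displacement: 355 x 0.5 = 177.5 degrees

Final answer: 177.5 degrees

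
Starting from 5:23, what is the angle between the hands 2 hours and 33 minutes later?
First find the time 2 hours and 33 minutes after 5:23.
Total minutes: 5 x 60 + 23 + 2 x 60 + 33 = 476.
476 mod 720 = 476 minutes = 7:56.
Now compute the angle at 7:56:
Hour hand: 7 x 30 + 56 x 0.5 = 238 degrees
Minute hand: 56 x 6 = 336 degrees
Difference: |238 - 336| = 98 degrees
The angle is 98 degrees

Final answer: 98 degrees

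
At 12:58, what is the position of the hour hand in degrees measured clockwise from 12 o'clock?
The hour hand moves 30 degrees per hour and 0.5 degrees per minute.
At 12:58: (0) x 30 + 58 x 0.5 = 0 + 29 = 29 degrees

Final answer: 29 degrees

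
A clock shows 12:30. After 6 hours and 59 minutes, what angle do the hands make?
First find the time 6 hours and 59 minutes after 12:30.
Total minutes: 12 x 60 + 30 + 6 x 60 + 59 = 1169.
1169 mod 720 = 449 minutes = 7:29.
Now compute the angle at 7:29:
Hour hand: 7 x 30 + 29 x 0.5 = 224.5 degrees
Minute hand: 29 x 6 = 174 degrees
Difference: |224.5 - 174| = 50.5 degrees
The angle is 50.5 degrees

Final answer: 50.5 degrees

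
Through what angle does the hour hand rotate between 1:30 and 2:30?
The hour hand moves 0.5 degrees per minute.
Time elapsed: 2:30 - 1:30 = 60 minutes
Angular displacement: 60 x 0.5 = 30 degrees

Final answer: 30 degrees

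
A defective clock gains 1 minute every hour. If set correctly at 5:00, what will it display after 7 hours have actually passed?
For every 60 true minutes, the faulty clock advances 60 + 1 = 61 minutes.
True elapsed: 7 hours = 420 minutes.
Faulty clock advances: 420 x 61/60 = 427 minutes (drift: 7 minutes ahead).
Shown time: 5:00 + 427 minutes = 12:07.

Final answer: 12:07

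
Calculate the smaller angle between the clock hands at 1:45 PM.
Hour hand position: 1 x 30 + 45 x 0.5 = 52.5 degrees
Minute hand position: 45 x 6 = 270 degrees
Difference: |52.5 - 270| = 217.5 degrees
Since 217.5 > 180, the smaller angle is 360 - 217.5 = 142.5 degrees

Final answer: 142.5 degrees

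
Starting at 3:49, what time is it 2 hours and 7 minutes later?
Starting time: 3:49
Adding 7 minutes to 49 minutes: 49 + 7 = 56 minutes
Adding 2 hours: 3 + 2 = 5
Final time: 5:56

Final answer: 5:56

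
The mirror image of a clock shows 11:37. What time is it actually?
Reflection across the vertical (12-6) axis maps a hand at angle A degrees to (360 - A) degrees, which sends a reading of T minutes past 12:00 to (720 - T) minutes past 12:00.
Mirror reads 11:37 = 697 minutes past 12:00.
Actual time: (720 - 697) mod 720 = 23 minutes = 12:23.

Final answer: 12:23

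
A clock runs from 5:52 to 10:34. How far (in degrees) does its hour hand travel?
The hour hand moves 0.5 degrees per minute.
Time elapsed: 10:34 - 5:52 = 282 minutes
Angular displacement: 282 x 0.5 = 141 degrees

Final answer: 141 degrees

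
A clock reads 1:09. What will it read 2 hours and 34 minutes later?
Starting time: 1:09
Adding 34 minutes to 9 minutes: 9 + 34 = 43 minutes
Adding 2 hours: 1 + 2 = 3
Final time: 3:43

Final answer: 3:43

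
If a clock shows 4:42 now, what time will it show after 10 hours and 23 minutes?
Starting time: 4:42
Adding 23 minutes to 42 minutes: 42 + 23 = 65 minutes = 1 hour and 5 minutes
Adding 10 hours: 4 + 10 + 1 (carry) = 15 - 12 = 3
Final time: 3:05

Final answer: 3:05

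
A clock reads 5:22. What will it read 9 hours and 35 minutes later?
Starting time: 5:22
Adding 35 minutes to 22 minutes: 22 + 35 = 57 minutes
Adding 9 hours: 5 + 9 = 14 - 12 = 2
Final time: 2:57

Final answer: 2:57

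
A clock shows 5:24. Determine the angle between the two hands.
Hour hand position: 5 x 30 + 24 x 0.5 = 162 degrees
Minute hand position: 24 x 6 = 144 degrees
Difference: |162 - 144| = 18 degrees
The angle between the hands is 18 degrees

Final answer: 18 degrees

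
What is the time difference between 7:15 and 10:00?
From 7:15 to 10:00:
(10 x 60 + 0) - (7 x 60 + 15) = 600 - 435 = 165 minutes
= 2 hours and 45 minutes

Final answer: 2 hours and 45 minutes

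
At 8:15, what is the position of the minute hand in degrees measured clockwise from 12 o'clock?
The minute hand moves 6 degrees per minute.
At 8:15: 15 x 6 = 90 degrees

Final answer: 90 degrees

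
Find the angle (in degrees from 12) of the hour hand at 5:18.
The hour hand moves 30 degrees per hour and 0.5 degrees per minute.
At 5:18: (5) x 30 + 18 x 0.5 = 150 + 9 = 159 degrees

Final answer: 159 degrees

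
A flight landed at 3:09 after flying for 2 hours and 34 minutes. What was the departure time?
Starting time: 3:09 = 189 total minutes past 12:00
Subtracting: 2 hours and 34 minutes = 154 minutes
189 - 154 = 35 minutes
= 35 minutes past 12:00 = 12:35

Final answer: 12:35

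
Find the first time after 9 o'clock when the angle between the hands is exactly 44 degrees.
At t minutes past 9:00, the hour hand is at 30 x 9 + 0.5t degrees and the minute hand is at 6t degrees.
The smaller angle between them is 44 degrees when |30H - 5.5t| = 44 or |30H - 5.5t| = 316.
With H = 9, solve 30 x 9 - 5.5t = +/- target for each target:
  t = (30 x 9 - 44) / 5.5 = 41.09
  t = (30 x 9 + 44) / 5.5 = 57.09
  t = (30 x 9 - 316) / 5.5 = -8.36 (outside (0, 60))
  t = (30 x 9 + 316) / 5.5 = 106.55 (outside (0, 60))
Valid solutions in (0, 60): {41.09, 57.09} minutes.
The first occurrence is t = 41.09 minutes.
The hands form a 44-degree angle at 41.09 minutes past 9:00.

Final answer: 41.09 minutes past 9:00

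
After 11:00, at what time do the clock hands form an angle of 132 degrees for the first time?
At t minutes past 11:00, the hour hand is at 30 x 11 + 0.5t degrees and the minute hand is at 6t degrees.
The smaller angle between them is 132 degrees when |30H - 5.5t| = 132 or |30H - 5.5t| = 228.
With H = 11, solve 30 x 11 - 5.5t = +/- target for each target:
  t = (30 x 11 - 132) / 5.5 = 36
  t = (30 x 11 + 132) / 5.5 = 84 (outside (0, 60))
  t = (30 x 11 - 228) / 5.5 = 18.55
  t = (30 x 11 + 228) / 5.5 = 101.45 (outside (0, 60))
Valid solutions in (0, 60): {18.55, 36} minutes.
The first occurrence is t = 18.55 minutes.
The hands form a 132-degree angle at 18.55 minutes past 11:00.

Final answer: 18.55 minutes past 11:00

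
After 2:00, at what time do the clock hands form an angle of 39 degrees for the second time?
At t minutes past 2:00, the hour hand is at 30 x 2 + 0.5t degrees and the minute hand is at 6t degrees.
The smaller angle between them is 39 degrees when |30H - 5.5t| = 39 or |30H - 5.5t| = 321.
With H = 2, solve 30 x 2 - 5.5t = +/- target for each target:
  t = (30 x 2 - 39) / 5.5 = 3.82
  t = (30 x 2 + 39) / 5.5 = 18
  t = (30 x 2 - 321) / 5.5 = -47.45 (outside (0, 60))
  t = (30 x 2 + 321) / 5.5 = 69.27 (outside (0, 60))
Valid solutions in (0, 60): {3.82, 18} minutes.
The second occurrence is t = 18 minutes.
The hands form a 39-degree angle at 18 minutes past 2:00.

Final answer: 18 minutes past 2:00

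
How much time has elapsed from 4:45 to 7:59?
From 4:45 to 7:59:
(7 x 60 + 59) - (4 x 60 + 45) = 479 - 285 = 194 minutes
= 3 hours and 14 minutes

Final answer: 3 hours and 14 minutes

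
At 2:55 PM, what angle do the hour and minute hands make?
Hour hand position: 2 x 30 + 55 x 0.5 = 87.5 degrees
Minute hand position: 55 x 6 = 330 degrees
Difference: |87.5 - 330| = 242.5 degrees
Since 242.5 > 180, the smaller angle is 360 - 242.5 = 117.5 degrees

Final answer: 117.5 degrees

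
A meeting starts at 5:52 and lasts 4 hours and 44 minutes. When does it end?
Starting time: 5:52
Adding 44 minutes to 52 minutes: 52 + 44 = 96 minutes = 1 hour and 36 minutes
Adding 4 hours: 5 + 4 + 1 (carry) = 10
Final time: 10:36

Final answer: 10:36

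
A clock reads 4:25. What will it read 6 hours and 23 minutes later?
Starting time: 4:25
Adding 23 minutes to 25 minutes: 25 + 23 = 48 minutes
Adding 6 hours: 4 + 6 = 10
Final time: 10:48

Final answer: 10:48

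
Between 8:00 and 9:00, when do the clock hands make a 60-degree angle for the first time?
At t minutes past 8:00, the hour hand is at 30 x 8 + 0.5t degrees and the minute hand is at 6t degrees.
The smaller angle between them is 60 degrees when |30H - 5.5t| = 60 or |30H - 5.5t| = 300.
With H = 8, solve 30 x 8 - 5.5t = +/- target for each target:
  t = (30 x 8 - 60) / 5.5 = 32.73
  t = (30 x 8 + 60) / 5.5 = 54.55
  t = (30 x 8 - 300) / 5.5 = -10.91 (outside (0, 60))
  t = (30 x 8 + 300) / 5.5 = 98.18 (outside (0, 60))
Valid solutions in (0, 60): {32.73, 54.55} minutes.
The first occurrence is t = 32.73 minutes.
The hands form a 60-degree angle at 32.73 minutes past 8:00.

Final answer: 32.73 minutes past 8:00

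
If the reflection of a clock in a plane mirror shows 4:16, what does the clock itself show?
Reflection across the vertical (12-6) axis maps a hand at angle A degrees to (360 - A) degrees, which sends a reading of T minutes past 12:00 to (720 - T) minutes past 12:00.
Mirror reads 4:16 = 256 minutes past 12:00.
Actual time: (720 - 256) mod 720 = 464 minutes = 7:44.

Final answer: 7:44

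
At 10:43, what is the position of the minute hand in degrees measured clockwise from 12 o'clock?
The minute hand moves 6 degrees per minute.
At 10:43: 43 x 6 = 258 degrees

Final answer: 258 degrees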